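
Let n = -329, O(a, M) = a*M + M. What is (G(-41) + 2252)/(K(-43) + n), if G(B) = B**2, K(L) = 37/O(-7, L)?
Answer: -1014714/84845 ≈ -11.960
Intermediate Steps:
O(a, M) = M + M*a (O(a, M) = M*a + M = M + M*a)
K(L) = -37/(6*L) (K(L) = 37/((L*(1 - 7))) = 37/((L*(-6))) = 37/((-6*L)) = 37*(-1/(6*L)) = -37/(6*L))
(G(-41) + 2252)/(K(-43) + n) = ((-41)**2 + 2252)/(-37/6/(-43) - 329) = (1681 + 2252)/(-37/6*(-1/43) - 329) = 3933/(37/258 - 329) = 3933/(-84845/258) = 3933*(-258/84845) = -1014714/84845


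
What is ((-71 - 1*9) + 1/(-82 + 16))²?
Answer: 27888961/4356 ≈ 6402.4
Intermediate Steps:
((-71 - 1*9) + 1/(-82 + 16))² = ((-71 - 9) + 1/(-66))² = (-80 - 1/66)² = (-5281/66)² = 27888961/4356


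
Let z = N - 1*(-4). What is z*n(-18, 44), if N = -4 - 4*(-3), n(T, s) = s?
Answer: 528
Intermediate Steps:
N = 8 (N = -4 + 12 = 8)
z = 12 (z = 8 - 1*(-4) = 8 + 4 = 12)
z*n(-18, 44) = 12*44 = 528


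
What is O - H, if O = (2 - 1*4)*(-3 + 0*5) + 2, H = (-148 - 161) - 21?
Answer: 338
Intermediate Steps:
H = -330 (H = -309 - 21 = -330)
O = 8 (O = (2 - 4)*(-3 + 0) + 2 = -2*(-3) + 2 = 6 + 2 = 8)
O - H = 8 - 1*(-330) = 8 + 330 = 338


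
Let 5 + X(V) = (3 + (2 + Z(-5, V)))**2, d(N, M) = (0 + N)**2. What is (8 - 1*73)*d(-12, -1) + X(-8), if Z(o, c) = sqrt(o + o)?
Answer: -9350 + 10*I*sqrt(10) ≈ -9350.0 + 31.623*I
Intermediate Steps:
d(N, M) = N**2
Z(o, c) = sqrt(2)*sqrt(o) (Z(o, c) = sqrt(2*o) = sqrt(2)*sqrt(o))
X(V) = -5 + (5 + I*sqrt(10))**2 (X(V) = -5 + (3 + (2 + sqrt(2)*sqrt(-5)))**2 = -5 + (3 + (2 + sqrt(2)*(I*sqrt(5))))**2 = -5 + (3 + (2 + I*sqrt(10)))**2 = -5 + (5 + I*sqrt(10))**2)
(8 - 1*73)*d(-12, -1) + X(-8) = (8 - 1*73)*(-12)**2 + (10 + 10*I*sqrt(10)) = (8 - 73)*144 + (10 + 10*I*sqrt(10)) = -65*144 + (10 + 10*I*sqrt(10)) = -9360 + (10 + 10*I*sqrt(10)) = -9350 + 10*I*sqrt(10)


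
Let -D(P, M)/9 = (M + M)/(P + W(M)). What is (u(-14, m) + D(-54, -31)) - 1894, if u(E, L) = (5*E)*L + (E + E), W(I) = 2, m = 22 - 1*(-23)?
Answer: -132151/26 ≈ -5082.7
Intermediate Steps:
m = 45 (m = 22 + 23 = 45)
u(E, L) = 2*E + 5*E*L (u(E, L) = 5*E*L + 2*E = 2*E + 5*E*L)
D(P, M) = -18*M/(2 + P) (D(P, M) = -9*(M + M)/(P + 2) = -9*2*M/(2 + P) = -18*M/(2 + P))
(u(-14, m) + D(-54, -31)) - 1894 = (-14*(2 + 5*45) - 18*(-31)/(2 - 54)) - 1894 = (-14*(2 + 225) - 18*(-31)/(-52)) - 1894 = (-14*227 - 18*(-31)*(-1/52)) - 1894 = (-3178 - 279/26) - 1894 = -82907/26 - 1894 = -132151/26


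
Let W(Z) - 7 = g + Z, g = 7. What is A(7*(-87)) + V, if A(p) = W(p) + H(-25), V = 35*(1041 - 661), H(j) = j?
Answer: 12680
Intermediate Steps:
V = 13300 (V = 35*380 = 13300)
W(Z) = 14 + Z (W(Z) = 7 + (7 + Z) = 14 + Z)
A(p) = -11 + p (A(p) = (14 + p) - 25 = -11 + p)
A(7*(-87)) + V = (-11 + 7*(-87)) + 13300 = (-11 - 609) + 13300 = -620 + 13300 = 12680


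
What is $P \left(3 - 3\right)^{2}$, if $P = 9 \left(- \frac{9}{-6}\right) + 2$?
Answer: $0$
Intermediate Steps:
$P = \frac{31}{2}$ ($P = 9 \left(\left(-9\right) \left(- \frac{1}{6}\right)\right) + 2 = 9 \cdot \frac{3}{2} + 2 = \frac{27}{2} + 2 = \frac{31}{2} \approx 15.5$)
$P \left(3 - 3\right)^{2} = \frac{31 \left(3 - 3\right)^{2}}{2} = \frac{31 \cdot 0^{2}}{2} = \frac{31}{2} \cdot 0 = 0$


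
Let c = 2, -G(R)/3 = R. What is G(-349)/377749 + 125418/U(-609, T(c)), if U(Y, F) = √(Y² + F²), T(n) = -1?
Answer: 1047/377749 + 62709*√370882/185441 ≈ 205.94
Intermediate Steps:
G(R) = -3*R
U(Y, F) = √(F² + Y²)
G(-349)/377749 + 125418/U(-609, T(c)) = -3*(-349)/377749 + 125418/(√((-1)² + (-609)²)) = 1047*(1/377749) + 125418/(√(1 + 370881)) = 1047/377749 + 125418/(√370882) = 1047/377749 + 125418*(√370882/370882) = 1047/377749 + 62709*√370882/185441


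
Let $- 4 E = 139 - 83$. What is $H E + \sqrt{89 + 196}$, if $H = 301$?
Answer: $-4214 + \sqrt{285} \approx -4197.1$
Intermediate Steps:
$E = -14$ ($E = - \frac{139 - 83}{4} = \left(- \frac{1}{4}\right) 56 = -14$)
$H E + \sqrt{89 + 196} = 301 \left(-14\right) + \sqrt{89 + 196} = -4214 + \sqrt{285}$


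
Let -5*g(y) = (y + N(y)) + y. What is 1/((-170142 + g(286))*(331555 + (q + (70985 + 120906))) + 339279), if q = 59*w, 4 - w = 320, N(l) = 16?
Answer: -5/429735236601 ≈ -1.1635e-11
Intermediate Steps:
w = -316 (w = 4 - 1*320 = 4 - 320 = -316)
q = -18644 (q = 59*(-316) = -18644)
g(y) = -16/5 - 2*y/5 (g(y) = -((y + 16) + y)/5 = -((16 + y) + y)/5 = -(16 + 2*y)/5 = -16/5 - 2*y/5)
1/((-170142 + g(286))*(331555 + (q + (70985 + 120906))) + 339279) = 1/((-170142 + (-16/5 - ⅖*286))*(331555 + (-18644 + (70985 + 120906))) + 339279) = 1/((-170142 + (-16/5 - 572/5))*(331555 + (-18644 + 191891)) + 339279) = 1/((-170142 - 588/5)*(331555 + 173247) + 339279) = 1/(-851298/5*504802 + 339279) = 1/(-429736932996/5 + 339279) = 1/(-429735236601/5) = -5/429735236601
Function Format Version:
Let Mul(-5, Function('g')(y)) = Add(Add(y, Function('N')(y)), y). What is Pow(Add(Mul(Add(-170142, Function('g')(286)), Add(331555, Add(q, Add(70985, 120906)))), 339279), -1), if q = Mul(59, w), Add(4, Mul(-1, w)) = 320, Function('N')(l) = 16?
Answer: Rational(-5, 429735236601) ≈ -1.1635e-11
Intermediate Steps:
w = -316 (w = Add(4, Mul(-1, 320)) = Add(4, -320) = -316)
q = -18644 (q = Mul(59, -316) = -18644)
Function('g')(y) = Add(Rational(-16, 5), Mul(Rational(-2, 5), y)) (Function('g')(y) = Mul(Rational(-1, 5), Add(Add(y, 16), y)) = Mul(Rational(-1, 5), Add(Add(16, y), y)) = Mul(Rational(-1, 5), Add(16, Mul(2, y))) = Add(Rational(-16, 5), Mul(Rational(-2, 5), y)))
Pow(Add(Mul(Add(-170142, Function('g')(286)), Add(331555, Add(q, Add(70985, 120906)))), 339279), -1) = Pow(Add(Mul(Add(-170142, Add(Rational(-16, 5), Mul(Rational(-2, 5), 286))), Add(331555, Add(-18644, Add(70985, 120906)))), 339279), -1) = Pow(Add(Mul(Add(-170142, Add(Rational(-16, 5), Rational(-572, 5))), Add(331555, Add(-18644, 191891))), 339279), -1) = Pow(Add(Mul(Add(-170142, Rational(-588, 5)), Add(331555, 173247)), 339279), -1) = Pow(Add(Mul(Rational(-851298, 5), 504802), 339279), -1) = Pow(Add(Rational(-429736932996, 5), 339279), -1) = Pow(Rational(-429735236601, 5), -1) = Rational(-5, 429735236601)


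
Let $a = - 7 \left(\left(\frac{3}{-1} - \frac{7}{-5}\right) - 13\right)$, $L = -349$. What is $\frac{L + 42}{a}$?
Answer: $- \frac{1535}{511} \approx -3.0039$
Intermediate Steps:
$a = \frac{511}{5}$ ($a = - 7 \left(\left(3 \left(-1\right) - - \frac{7}{5}\right) - 13\right) = - 7 \left(\left(-3 + \frac{7}{5}\right) - 13\right) = - 7 \left(- \frac{8}{5} - 13\right) = \left(-7\right) \left(- \frac{73}{5}\right) = \frac{511}{5} \approx 102.2$)
$\frac{L + 42}{a} = \frac{-349 + 42}{\frac{511}{5}} = \left(-307\right) \frac{5}{511} = - \frac{1535}{511}$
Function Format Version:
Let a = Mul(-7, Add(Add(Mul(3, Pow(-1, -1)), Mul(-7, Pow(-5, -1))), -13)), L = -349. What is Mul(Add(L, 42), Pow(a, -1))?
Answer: Rational(-1535, 511) ≈ -3.0039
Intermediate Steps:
a = Rational(511, 5) (a = Mul(-7, Add(Add(Mul(3, -1), Mul(-7, Rational(-1, 5))), -13)) = Mul(-7, Add(Add(-3, Rational(7, 5)), -13)) = Mul(-7, Add(Rational(-8, 5), -13)) = Mul(-7, Rational(-73, 5)) = Rational(511, 5) ≈ 102.20)
Mul(Add(L, 42), Pow(a, -1)) = Mul(Add(-349, 42), Pow(Rational(511, 5), -1)) = Mul(-307, Rational(5, 511)) = Rational(-1535, 511)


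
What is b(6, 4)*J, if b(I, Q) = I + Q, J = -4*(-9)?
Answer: 360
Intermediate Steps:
J = 36
b(6, 4)*J = (6 + 4)*36 = 10*36 = 360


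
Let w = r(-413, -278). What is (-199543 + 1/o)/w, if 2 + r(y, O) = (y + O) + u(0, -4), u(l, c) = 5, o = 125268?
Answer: 24996352523/86184384 ≈ 290.03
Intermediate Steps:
r(y, O) = 3 + O + y (r(y, O) = -2 + ((y + O) + 5) = -2 + ((O + y) + 5) = -2 + (5 + O + y) = 3 + O + y)
w = -688 (w = 3 - 278 - 413 = -688)
(-199543 + 1/o)/w = (-199543 + 1/125268)/(-688) = (-199543 + 1/125268)*(-1/688) = -24996352523/125268*(-1/688) = 24996352523/86184384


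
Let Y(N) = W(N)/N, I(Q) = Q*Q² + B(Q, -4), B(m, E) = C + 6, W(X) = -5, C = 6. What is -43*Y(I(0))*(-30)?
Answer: -1075/2 ≈ -537.50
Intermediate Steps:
B(m, E) = 12 (B(m, E) = 6 + 6 = 12)
I(Q) = 12 + Q³ (I(Q) = Q*Q² + 12 = Q³ + 12 = 12 + Q³)
Y(N) = -5/N
-43*Y(I(0))*(-30) = -(-215)/(12 + 0³)*(-30) = -(-215)/(12 + 0)*(-30) = -(-215)/12*(-30) = -43*(-5/12)*(-30) = (215/12)*(-30) = -1075/2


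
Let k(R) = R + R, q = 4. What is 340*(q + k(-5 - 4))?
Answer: -4760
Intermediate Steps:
k(R) = 2*R
340*(q + k(-5 - 4)) = 340*(4 + 2*(-5 - 4)) = 340*(4 + 2*(-9)) = 340*(4 - 18) = 340*(-14) = -4760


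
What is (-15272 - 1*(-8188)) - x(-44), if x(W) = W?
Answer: -7040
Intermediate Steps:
(-15272 - 1*(-8188)) - x(-44) = (-15272 - 1*(-8188)) - 1*(-44) = (-15272 + 8188) + 44 = -7084 + 44 = -7040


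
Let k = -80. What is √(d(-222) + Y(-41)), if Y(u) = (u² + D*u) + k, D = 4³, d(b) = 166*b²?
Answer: √8180121 ≈ 2860.1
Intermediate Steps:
D = 64
Y(u) = -80 + u² + 64*u (Y(u) = (u² + 64*u) - 80 = -80 + u² + 64*u)
√(d(-222) + Y(-41)) = √(166*(-222)² + (-80 + (-41)² + 64*(-41))) = √(166*49284 + (-80 + 1681 - 2624)) = √(8181144 - 1023) = √8180121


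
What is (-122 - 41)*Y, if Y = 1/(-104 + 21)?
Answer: 163/83 ≈ 1.9639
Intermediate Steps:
Y = -1/83 (Y = 1/(-83) = -1/83 ≈ -0.012048)
(-122 - 41)*Y = (-122 - 41)*(-1/83) = -163*(-1/83) = 163/83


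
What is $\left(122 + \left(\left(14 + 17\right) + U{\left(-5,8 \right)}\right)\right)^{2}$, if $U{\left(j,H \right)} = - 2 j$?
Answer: $26569$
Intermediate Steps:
$\left(122 + \left(\left(14 + 17\right) + U{\left(-5,8 \right)}\right)\right)^{2} = \left(122 + \left(\left(14 + 17\right) - -10\right)\right)^{2} = \left(122 + \left(31 + 10\right)\right)^{2} = \left(122 + 41\right)^{2} = 163^{2} = 26569$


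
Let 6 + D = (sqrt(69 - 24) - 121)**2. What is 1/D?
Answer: 734/10643351 + 363*sqrt(5)/106433510 ≈ 7.6590e-5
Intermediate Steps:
D = -6 + (-121 + 3*sqrt(5))**2 (D = -6 + (sqrt(69 - 24) - 121)**2 = -6 + (sqrt(45) - 121)**2 = -6 + (3*sqrt(5) - 121)**2 = -6 + (-121 + 3*sqrt(5))**2 ≈ 13057.)
1/D = 1/(14680 - 726*sqrt(5))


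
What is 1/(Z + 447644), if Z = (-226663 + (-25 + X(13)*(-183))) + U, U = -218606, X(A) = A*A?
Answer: -1/28577 ≈ -3.4993e-5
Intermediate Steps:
X(A) = A²
Z = -476221 (Z = (-226663 + (-25 + 13²*(-183))) - 218606 = (-226663 + (-25 + 169*(-183))) - 218606 = (-226663 + (-25 - 30927)) - 218606 = (-226663 - 30952) - 218606 = -257615 - 218606 = -476221)
1/(Z + 447644) = 1/(-476221 + 447644) = 1/(-28577) = -1/28577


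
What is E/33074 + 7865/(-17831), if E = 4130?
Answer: -8476590/26806477 ≈ -0.31621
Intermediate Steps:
E/33074 + 7865/(-17831) = 4130/33074 + 7865/(-17831) = 4130*(1/33074) + 7865*(-1/17831) = 2065/16537 - 715/1621 = -8476590/26806477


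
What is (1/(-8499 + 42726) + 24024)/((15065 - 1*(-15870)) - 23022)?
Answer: 822269449/270838251 ≈ 3.0360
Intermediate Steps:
(1/(-8499 + 42726) + 24024)/((15065 - 1*(-15870)) - 23022) = (1/34227 + 24024)/((15065 + 15870) - 23022) = (1/34227 + 24024)/(30935 - 23022) = (822269449/34227)/7913 = (822269449/34227)*(1/7913) = 822269449/270838251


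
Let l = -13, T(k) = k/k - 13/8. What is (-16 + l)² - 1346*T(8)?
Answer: 6729/4 ≈ 1682.3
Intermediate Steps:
T(k) = -5/8 (T(k) = 1 - 13*⅛ = 1 - 13/8 = -5/8)
(-16 + l)² - 1346*T(8) = (-16 - 13)² - 1346*(-5/8) = (-29)² + 3365/4 = 841 + 3365/4 = 6729/4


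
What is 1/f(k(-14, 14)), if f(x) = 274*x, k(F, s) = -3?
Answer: -1/822 ≈ -0.0012165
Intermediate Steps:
1/f(k(-14, 14)) = 1/(274*(-3)) = 1/(-822) = -1/822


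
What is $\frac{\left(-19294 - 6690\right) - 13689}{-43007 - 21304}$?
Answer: $\frac{409}{663} \approx 0.61689$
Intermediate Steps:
$\frac{\left(-19294 - 6690\right) - 13689}{-43007 - 21304} = \frac{-25984 - 13689}{-64311} = \left(-39673\right) \left(- \frac{1}{64311}\right) = \frac{409}{663}$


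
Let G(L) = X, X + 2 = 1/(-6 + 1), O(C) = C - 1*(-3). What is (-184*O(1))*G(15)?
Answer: 8096/5 ≈ 1619.2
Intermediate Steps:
O(C) = 3 + C (O(C) = C + 3 = 3 + C)
X = -11/5 (X = -2 + 1/(-6 + 1) = -2 + 1/(-5) = -2 - ⅕ = -11/5 ≈ -2.2000)
G(L) = -11/5
(-184*O(1))*G(15) = -184*(3 + 1)*(-11/5) = -184*4*(-11/5) = -736*(-11/5) = 8096/5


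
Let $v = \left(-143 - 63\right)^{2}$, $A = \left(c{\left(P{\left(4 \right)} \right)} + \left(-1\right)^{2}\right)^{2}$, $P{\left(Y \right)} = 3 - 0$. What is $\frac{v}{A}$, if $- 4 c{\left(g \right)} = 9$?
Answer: $\frac{678976}{25} \approx 27159.0$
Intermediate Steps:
$P{\left(Y \right)} = 3$ ($P{\left(Y \right)} = 3 + 0 = 3$)
$c{\left(g \right)} = - \frac{9}{4}$ ($c{\left(g \right)} = \left(- \frac{1}{4}\right) 9 = - \frac{9}{4}$)
$A = \frac{25}{16}$ ($A = \left(- \frac{9}{4} + \left(-1\right)^{2}\right)^{2} = \left(- \frac{9}{4} + 1\right)^{2} = \left(- \frac{5}{4}\right)^{2} = \frac{25}{16} \approx 1.5625$)
$v = 42436$ ($v = \left(-206\right)^{2} = 42436$)
$\frac{v}{A} = \frac{42436}{\frac{25}{16}} = 42436 \cdot \frac{16}{25} = \frac{678976}{25}$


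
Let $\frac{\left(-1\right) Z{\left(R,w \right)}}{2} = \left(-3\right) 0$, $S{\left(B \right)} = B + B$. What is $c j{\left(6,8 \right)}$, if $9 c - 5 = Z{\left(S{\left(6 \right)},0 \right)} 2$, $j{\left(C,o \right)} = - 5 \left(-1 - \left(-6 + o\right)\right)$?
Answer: $\frac{25}{3} \approx 8.3333$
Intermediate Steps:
$S{\left(B \right)} = 2 B$
$Z{\left(R,w \right)} = 0$ ($Z{\left(R,w \right)} = - 2 \left(\left(-3\right) 0\right) = \left(-2\right) 0 = 0$)
$j{\left(C,o \right)} = -25 + 5 o$ ($j{\left(C,o \right)} = - 5 \left(5 - o\right) = -25 + 5 o$)
$c = \frac{5}{9}$ ($c = \frac{5}{9} + \frac{0 \cdot 2}{9} = \frac{5}{9} + \frac{1}{9} \cdot 0 = \frac{5}{9} + 0 = \frac{5}{9} \approx 0.55556$)
$c j{\left(6,8 \right)} = \frac{5 \left(-25 + 5 \cdot 8\right)}{9} = \frac{5 \left(-25 + 40\right)}{9} = \frac{5}{9} \cdot 15 = \frac{25}{3}$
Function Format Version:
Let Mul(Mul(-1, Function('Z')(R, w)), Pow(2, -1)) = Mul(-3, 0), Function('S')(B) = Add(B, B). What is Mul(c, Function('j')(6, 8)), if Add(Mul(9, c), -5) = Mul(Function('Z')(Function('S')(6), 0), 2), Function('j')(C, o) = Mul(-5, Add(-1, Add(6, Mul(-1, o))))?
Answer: Rational(25, 3) ≈ 8.3333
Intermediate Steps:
Function('S')(B) = Mul(2, B)
Function('Z')(R, w) = 0 (Function('Z')(R, w) = Mul(-2, Mul(-3, 0)) = Mul(-2, 0) = 0)
Function('j')(C, o) = Add(-25, Mul(5, o)) (Function('j')(C, o) = Mul(-5, Add(5, Mul(-1, o))) = Add(-25, Mul(5, o)))
c = Rational(5, 9) (c = Add(Rational(5, 9), Mul(Rational(1, 9), Mul(0, 2))) = Add(Rational(5, 9), Mul(Rational(1, 9), 0)) = Add(Rational(5, 9), 0) = Rational(5, 9) ≈ 0.55556)
Mul(c, Function('j')(6, 8)) = Mul(Rational(5, 9), Add(-25, Mul(5, 8))) = Mul(Rational(5, 9), Add(-25, 40)) = Mul(Rational(5, 9), 15) = Rational(25, 3)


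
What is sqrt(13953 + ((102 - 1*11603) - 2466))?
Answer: I*sqrt(14) ≈ 3.7417*I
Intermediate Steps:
sqrt(13953 + ((102 - 1*11603) - 2466)) = sqrt(13953 + ((102 - 11603) - 2466)) = sqrt(13953 + (-11501 - 2466)) = sqrt(13953 - 13967) = sqrt(-14) = I*sqrt(14)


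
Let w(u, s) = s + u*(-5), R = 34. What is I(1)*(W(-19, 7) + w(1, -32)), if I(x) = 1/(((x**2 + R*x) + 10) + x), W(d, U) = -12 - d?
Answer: -15/23 ≈ -0.65217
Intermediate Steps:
I(x) = 1/(10 + x**2 + 35*x) (I(x) = 1/(((x**2 + 34*x) + 10) + x) = 1/((10 + x**2 + 34*x) + x) = 1/(10 + x**2 + 35*x))
w(u, s) = s - 5*u
I(1)*(W(-19, 7) + w(1, -32)) = ((-12 - 1*(-19)) + (-32 - 5*1))/(10 + 1**2 + 35*1) = ((-12 + 19) + (-32 - 5))/(10 + 1 + 35) = (7 - 37)/46 = (1/46)*(-30) = -15/23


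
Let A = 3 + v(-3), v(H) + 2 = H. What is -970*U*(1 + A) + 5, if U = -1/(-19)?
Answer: 1065/19 ≈ 56.053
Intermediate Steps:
v(H) = -2 + H
U = 1/19 (U = -1*(-1/19) = 1/19 ≈ 0.052632)
A = -2 (A = 3 + (-2 - 3) = 3 - 5 = -2)
-970*U*(1 + A) + 5 = -970*(1 - 2)/19 + 5 = -970*(-1)/19 + 5 = -970*(-1/19) + 5 = 970/19 + 5 = 1065/19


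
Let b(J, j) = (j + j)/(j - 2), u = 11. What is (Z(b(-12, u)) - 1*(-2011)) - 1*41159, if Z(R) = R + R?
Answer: -352288/9 ≈ -39143.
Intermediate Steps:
b(J, j) = 2*j/(-2 + j) (b(J, j) = (2*j)/(-2 + j) = 2*j/(-2 + j))
Z(R) = 2*R
(Z(b(-12, u)) - 1*(-2011)) - 1*41159 = (2*(2*11/(-2 + 11)) - 1*(-2011)) - 1*41159 = (2*(2*11/9) + 2011) - 41159 = (2*(2*11*(1/9)) + 2011) - 41159 = (2*(22/9) + 2011) - 41159 = (44/9 + 2011) - 41159 = 18143/9 - 41159 = -352288/9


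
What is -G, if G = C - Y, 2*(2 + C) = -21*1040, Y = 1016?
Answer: 11938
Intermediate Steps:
C = -10922 (C = -2 + (-21*1040)/2 = -2 + (½)*(-21840) = -2 - 10920 = -10922)
G = -11938 (G = -10922 - 1*1016 = -10922 - 1016 = -11938)
-G = -1*(-11938) = 11938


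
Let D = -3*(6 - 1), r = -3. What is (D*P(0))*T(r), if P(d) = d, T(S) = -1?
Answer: 0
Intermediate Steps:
D = -15 (D = -3*5 = -15)
(D*P(0))*T(r) = -15*0*(-1) = 0*(-1) = 0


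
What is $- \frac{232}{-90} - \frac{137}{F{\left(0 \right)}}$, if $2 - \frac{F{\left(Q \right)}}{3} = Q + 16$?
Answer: $\frac{3679}{630} \approx 5.8397$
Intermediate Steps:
$F{\left(Q \right)} = -42 - 3 Q$ ($F{\left(Q \right)} = 6 - 3 \left(Q + 16\right) = 6 - 3 \left(16 + Q\right) = 6 - \left(48 + 3 Q\right) = -42 - 3 Q$)
$- \frac{232}{-90} - \frac{137}{F{\left(0 \right)}} = - \frac{232}{-90} - \frac{137}{-42 - 0} = \left(-232\right) \left(- \frac{1}{90}\right) - \frac{137}{-42 + 0} = \frac{116}{45} - \frac{137}{-42} = \frac{116}{45} - - \frac{137}{42} = \frac{116}{45} + \frac{137}{42} = \frac{3679}{630}$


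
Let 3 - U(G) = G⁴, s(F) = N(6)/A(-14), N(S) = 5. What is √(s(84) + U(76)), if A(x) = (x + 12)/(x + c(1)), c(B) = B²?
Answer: 3*I*√14827618/2 ≈ 5776.0*I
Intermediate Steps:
A(x) = (12 + x)/(1 + x) (A(x) = (x + 12)/(x + 1²) = (12 + x)/(x + 1) = (12 + x)/(1 + x))
s(F) = 65/2 (s(F) = 5/(((12 - 14)/(1 - 14))) = 5/((-2/(-13))) = 5/((-1/13*(-2))) = 5/(2/13) = 5*(13/2) = 65/2)
U(G) = 3 - G⁴
√(s(84) + U(76)) = √(65/2 + (3 - 1*76⁴)) = √(65/2 + (3 - 1*33362176)) = √(65/2 + (3 - 33362176)) = √(65/2 - 33362173) = √(-66724281/2) = 3*I*√14827618/2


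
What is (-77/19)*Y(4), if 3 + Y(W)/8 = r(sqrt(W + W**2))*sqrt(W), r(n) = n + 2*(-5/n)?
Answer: 1848/19 - 1232*sqrt(5)/19 ≈ -47.728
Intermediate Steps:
r(n) = n - 10/n
Y(W) = -24 + 8*sqrt(W)*(sqrt(W + W**2) - 10/sqrt(W + W**2)) (Y(W) = -24 + 8*((sqrt(W + W**2) - 10/sqrt(W + W**2))*sqrt(W)) = -24 + 8*(sqrt(W)*(sqrt(W + W**2) - 10/sqrt(W + W**2))) = -24 + 8*sqrt(W)*(sqrt(W + W**2) - 10/sqrt(W + W**2)))
(-77/19)*Y(4) = (-77/19)*(8*(-3*2*sqrt(1 + 4) + sqrt(4)*(-10 + 4*(1 + 4)))/sqrt(4*(1 + 4))) = (-77*1/19)*(8*(-3*2*sqrt(5) + 2*(-10 + 4*5))/sqrt(4*5)) = -616*(-6*sqrt(5) + 2*(-10 + 20))/(19*sqrt(20)) = -616*sqrt(5)/10*(-6*sqrt(5) + 2*10)/19 = -616*sqrt(5)/10*(-6*sqrt(5) + 20)/19 = -616*sqrt(5)/10*(20 - 6*sqrt(5))/19 = -308*sqrt(5)*(20 - 6*sqrt(5))/95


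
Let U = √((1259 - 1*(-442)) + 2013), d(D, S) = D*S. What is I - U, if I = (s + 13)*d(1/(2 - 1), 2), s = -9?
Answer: 8 - √3714 ≈ -52.943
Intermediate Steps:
I = 8 (I = (-9 + 13)*(2/(2 - 1)) = 4*(2/1) = 4*(1*2) = 4*2 = 8)
U = √3714 (U = √((1259 + 442) + 2013) = √(1701 + 2013) = √3714 ≈ 60.943)
I - U = 8 - √3714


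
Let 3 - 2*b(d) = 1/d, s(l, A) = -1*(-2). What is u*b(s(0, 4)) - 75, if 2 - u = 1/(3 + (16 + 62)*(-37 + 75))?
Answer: -860435/11868 ≈ -72.500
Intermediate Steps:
s(l, A) = 2
u = 5933/2967 (u = 2 - 1/(3 + (16 + 62)*(-37 + 75)) = 2 - 1/(3 + 78*38) = 2 - 1/(3 + 2964) = 2 - 1/2967 = 5933/2967 ≈ 1.9997)
b(d) = 3/2 - 1/(2*d)
u*b(s(0, 4)) - 75 = 5933*((½)*(-1 + 3*2)/2)/2967 - 75 = 5933*((½)*(½)*(-1 + 6))/2967 - 75 = 5933*((½)*(½)*5)/2967 - 75 = (5933/2967)*(5/4) - 75 = 29665/11868 - 75 = -860435/11868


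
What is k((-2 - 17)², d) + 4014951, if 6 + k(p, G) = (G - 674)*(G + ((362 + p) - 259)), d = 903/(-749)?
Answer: 42389506112/11449 ≈ 3.7025e+6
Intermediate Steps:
d = -129/107 (d = 903*(-1/749) = -129/107 ≈ -1.2056)
k(p, G) = -6 + (-674 + G)*(103 + G + p) (k(p, G) = -6 + (G - 674)*(G + ((362 + p) - 259)) = -6 + (-674 + G)*(G + (103 + p)) = -6 + (-674 + G)*(103 + G + p))
k((-2 - 17)², d) + 4014951 = (-69428 + (-129/107)² - 674*(-2 - 17)² - 571*(-129/107) - 129*(-2 - 17)²/107) + 4014951 = (-69428 + 16641/11449 - 674*(-19)² + 73659/107 - 129/107*(-19)²) + 4014951 = (-69428 + 16641/11449 - 674*361 + 73659/107 - 129/107*361) + 4014951 = (-69428 + 16641/11449 - 243314 + 73659/107 - 46569/107) + 4014951 = -3577667887/11449 + 4014951 = 42389506112/11449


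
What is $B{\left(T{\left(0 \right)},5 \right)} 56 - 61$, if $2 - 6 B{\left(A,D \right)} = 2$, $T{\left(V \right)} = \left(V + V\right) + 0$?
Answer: $-61$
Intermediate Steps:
$T{\left(V \right)} = 2 V$ ($T{\left(V \right)} = 2 V + 0 = 2 V$)
$B{\left(A,D \right)} = 0$ ($B{\left(A,D \right)} = \frac{1}{3} - \frac{1}{3} = 0$)
$B{\left(T{\left(0 \right)},5 \right)} 56 - 61 = 0 \cdot 56 - 61 = 0 - 61 = -61$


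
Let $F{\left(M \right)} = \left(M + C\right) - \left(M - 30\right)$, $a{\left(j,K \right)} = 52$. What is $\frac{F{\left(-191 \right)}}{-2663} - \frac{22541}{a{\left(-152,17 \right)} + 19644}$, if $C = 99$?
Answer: $- \frac{62567467}{52450448} \approx -1.1929$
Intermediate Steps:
$F{\left(M \right)} = 129$ ($F{\left(M \right)} = \left(M + 99\right) - \left(M - 30\right) = \left(99 + M\right) - \left(-30 + M\right) = 129$)
$\frac{F{\left(-191 \right)}}{-2663} - \frac{22541}{a{\left(-152,17 \right)} + 19644} = \frac{129}{-2663} - \frac{22541}{52 + 19644} = 129 \left(- \frac{1}{2663}\right) - \frac{22541}{19696} = - \frac{129}{2663} - \frac{22541}{19696} = - \frac{62567467}{52450448}$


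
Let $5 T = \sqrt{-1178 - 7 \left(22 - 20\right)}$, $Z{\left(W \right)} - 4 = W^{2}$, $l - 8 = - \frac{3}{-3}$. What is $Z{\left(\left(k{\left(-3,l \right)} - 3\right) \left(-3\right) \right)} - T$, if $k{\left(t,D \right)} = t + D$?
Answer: $85 - \frac{2 i \sqrt{298}}{5} \approx 85.0 - 6.9051 i$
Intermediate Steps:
$l = 9$ ($l = 8 - \frac{3}{-3} = 8 - -1 = 8 + 1 = 9$)
$k{\left(t,D \right)} = D + t$
$Z{\left(W \right)} = 4 + W^{2}$
$T = \frac{2 i \sqrt{298}}{5}$ ($T = \frac{\sqrt{-1178 - 7 \left(22 - 20\right)}}{5} = \frac{\sqrt{-1178 - 14}}{5} = \frac{\sqrt{-1192}}{5} = \frac{2 i \sqrt{298}}{5} \approx 6.9051 i$)
$Z{\left(\left(k{\left(-3,l \right)} - 3\right) \left(-3\right) \right)} - T = \left(4 + \left(\left(\left(9 - 3\right) - 3\right) \left(-3\right)\right)^{2}\right) - \frac{2 i \sqrt{298}}{5} = \left(4 + \left(\left(6 - 3\right) \left(-3\right)\right)^{2}\right) - \frac{2 i \sqrt{298}}{5} = \left(4 + \left(3 \left(-3\right)\right)^{2}\right) - \frac{2 i \sqrt{298}}{5} = \left(4 + \left(-9\right)^{2}\right) - \frac{2 i \sqrt{298}}{5} = \left(4 + 81\right) - \frac{2 i \sqrt{298}}{5} = 85 - \frac{2 i \sqrt{298}}{5}$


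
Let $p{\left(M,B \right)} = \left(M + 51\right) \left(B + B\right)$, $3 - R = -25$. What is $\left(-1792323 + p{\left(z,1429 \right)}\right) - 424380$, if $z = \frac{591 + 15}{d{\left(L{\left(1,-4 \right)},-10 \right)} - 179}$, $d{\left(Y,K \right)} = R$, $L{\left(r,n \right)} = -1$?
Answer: $- \frac{314444643}{151} \approx -2.0824 \cdot 10^{6}$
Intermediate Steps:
$R = 28$ ($R = 3 - -25 = 3 + 25 = 28$)
$d{\left(Y,K \right)} = 28$
$z = - \frac{606}{151}$ ($z = \frac{591 + 15}{28 - 179} = \frac{606}{-151} = 606 \left(- \frac{1}{151}\right) = - \frac{606}{151} \approx -4.0132$)
$p{\left(M,B \right)} = 2 B \left(51 + M\right)$ ($p{\left(M,B \right)} = \left(51 + M\right) 2 B = 2 B \left(51 + M\right)$)
$\left(-1792323 + p{\left(z,1429 \right)}\right) - 424380 = \left(-1792323 + 2 \cdot 1429 \left(51 - \frac{606}{151}\right)\right) - 424380 = \left(-1792323 + 2 \cdot 1429 \cdot \frac{7095}{151}\right) - 424380 = \left(-1792323 + \frac{20277510}{151}\right) - 424380 = - \frac{250363263}{151} - 424380 = - \frac{314444643}{151}$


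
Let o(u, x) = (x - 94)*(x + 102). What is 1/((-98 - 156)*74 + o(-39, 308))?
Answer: 1/68944 ≈ 1.4505e-5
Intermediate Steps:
o(u, x) = (-94 + x)*(102 + x)
1/((-98 - 156)*74 + o(-39, 308)) = 1/((-98 - 156)*74 + (-9588 + 308**2 + 8*308)) = 1/(-254*74 + (-9588 + 94864 + 2464)) = 1/(-18796 + 87740) = 1/68944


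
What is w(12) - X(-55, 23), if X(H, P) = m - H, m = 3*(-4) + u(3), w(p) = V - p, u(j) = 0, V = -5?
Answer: -60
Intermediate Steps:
w(p) = -5 - p
m = -12 (m = 3*(-4) + 0 = -12 + 0 = -12)
X(H, P) = -12 - H
w(12) - X(-55, 23) = (-5 - 1*12) - (-12 - 1*(-55)) = (-5 - 12) - (-12 + 55) = -17 - 1*43 = -17 - 43 = -60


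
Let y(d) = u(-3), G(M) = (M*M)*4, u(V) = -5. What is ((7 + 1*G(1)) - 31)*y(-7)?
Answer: 100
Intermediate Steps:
G(M) = 4*M² (G(M) = M²*4 = 4*M²)
y(d) = -5
((7 + 1*G(1)) - 31)*y(-7) = ((7 + 1*(4*1²)) - 31)*(-5) = ((7 + 1*(4*1)) - 31)*(-5) = ((7 + 1*4) - 31)*(-5) = ((7 + 4) - 31)*(-5) = (11 - 31)*(-5) = -20*(-5) = 100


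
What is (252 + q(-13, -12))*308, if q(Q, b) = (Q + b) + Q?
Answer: 65912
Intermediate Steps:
q(Q, b) = b + 2*Q
(252 + q(-13, -12))*308 = (252 + (-12 + 2*(-13)))*308 = (252 + (-12 - 26))*308 = (252 - 38)*308 = 214*308 = 65912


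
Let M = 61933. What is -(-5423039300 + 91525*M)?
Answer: -245378525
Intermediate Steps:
-(-5423039300 + 91525*M) = -91525/(1/(61933 - 59252)) = -91525/(1/2681) = -91525/1/2681 = -91525*2681 = -245378525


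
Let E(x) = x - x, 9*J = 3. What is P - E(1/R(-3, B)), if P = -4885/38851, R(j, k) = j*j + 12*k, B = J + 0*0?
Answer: -4885/38851 ≈ -0.12574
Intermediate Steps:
J = ⅓ (J = (⅑)*3 = ⅓ ≈ 0.33333)
B = ⅓ (B = ⅓ + 0*0 = ⅓ + 0 = ⅓ ≈ 0.33333)
R(j, k) = j² + 12*k
P = -4885/38851 (P = -4885*1/38851 = -4885/38851 ≈ -0.12574)
E(x) = 0
P - E(1/R(-3, B)) = -4885/38851 - 1*0 = -4885/38851 + 0 = -4885/38851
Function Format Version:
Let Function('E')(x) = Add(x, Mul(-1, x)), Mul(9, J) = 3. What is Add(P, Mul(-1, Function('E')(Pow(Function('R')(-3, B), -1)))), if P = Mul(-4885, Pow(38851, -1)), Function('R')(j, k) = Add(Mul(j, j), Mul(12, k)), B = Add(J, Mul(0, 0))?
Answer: Rational(-4885, 38851) ≈ -0.12574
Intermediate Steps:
J = Rational(1, 3) (J = Mul(Rational(1, 9), 3) = Rational(1, 3) ≈ 0.33333)
B = Rational(1, 3) (B = Add(Rational(1, 3), Mul(0, 0)) = Add(Rational(1, 3), 0) = Rational(1, 3) ≈ 0.33333)
Function('R')(j, k) = Add(Pow(j, 2), Mul(12, k))
P = Rational(-4885, 38851) (P = Mul(-4885, Rational(1, 38851)) = Rational(-4885, 38851) ≈ -0.12574)
Function('E')(x) = 0
Add(P, Mul(-1, Function('E')(Pow(Function('R')(-3, B), -1)))) = Add(Rational(-4885, 38851), Mul(-1, 0)) = Add(Rational(-4885, 38851), 0) = Rational(-4885, 38851)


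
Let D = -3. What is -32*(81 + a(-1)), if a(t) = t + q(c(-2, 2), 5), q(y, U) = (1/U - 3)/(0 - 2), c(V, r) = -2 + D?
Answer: -13024/5 ≈ -2604.8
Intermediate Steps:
c(V, r) = -5 (c(V, r) = -2 - 3 = -5)
q(y, U) = 3/2 - 1/(2*U) (q(y, U) = (-3 + 1/U)/(-2) = (-3 + 1/U)*(-1/2) = 3/2 - 1/(2*U))
a(t) = 7/5 + t (a(t) = t + (1/2)*(-1 + 3*5)/5 = t + (1/2)*(1/5)*(-1 + 15) = t + (1/2)*(1/5)*14 = t + 7/5 = 7/5 + t)
-32*(81 + a(-1)) = -32*(81 + (7/5 - 1)) = -32*(81 + 2/5) = -32*407/5 = -13024/5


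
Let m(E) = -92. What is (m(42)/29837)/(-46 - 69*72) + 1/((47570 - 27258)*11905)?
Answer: 486880953/786436641465880 ≈ 6.1910e-7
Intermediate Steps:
(m(42)/29837)/(-46 - 69*72) + 1/((47570 - 27258)*11905) = (-92/29837)/(-46 - 69*72) + 1/((47570 - 27258)*11905) = (-92*1/29837)/(-46 - 4968) + (1/11905)/20312 = -92/29837/(-5014) + (1/20312)*(1/11905) = -92/29837*(-1/5014) + 1/241814360 = 2/3252233 + 1/241814360 = 486880953/786436641465880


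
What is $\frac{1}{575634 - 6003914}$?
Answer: $- \frac{1}{5428280} \approx -1.8422 \cdot 10^{-7}$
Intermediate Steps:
$\frac{1}{575634 - 6003914} = \frac{1}{-5428280} = - \frac{1}{5428280}$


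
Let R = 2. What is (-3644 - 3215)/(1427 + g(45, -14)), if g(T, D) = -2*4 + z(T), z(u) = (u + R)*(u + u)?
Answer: -6859/5649 ≈ -1.2142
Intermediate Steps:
z(u) = 2*u*(2 + u) (z(u) = (u + 2)*(u + u) = (2 + u)*(2*u) = 2*u*(2 + u))
g(T, D) = -8 + 2*T*(2 + T) (g(T, D) = -2*4 + 2*T*(2 + T) = -8 + 2*T*(2 + T))
(-3644 - 3215)/(1427 + g(45, -14)) = (-3644 - 3215)/(1427 + (-8 + 2*45*(2 + 45))) = -6859/(1427 + (-8 + 2*45*47)) = -6859/(1427 + (-8 + 4230)) = -6859/(1427 + 4222) = -6859/5649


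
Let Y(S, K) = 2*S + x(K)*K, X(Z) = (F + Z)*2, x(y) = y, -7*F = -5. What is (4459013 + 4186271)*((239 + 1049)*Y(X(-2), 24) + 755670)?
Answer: 12889547855256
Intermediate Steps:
F = 5/7 (F = -⅐*(-5) = 5/7 ≈ 0.71429)
X(Z) = 10/7 + 2*Z (X(Z) = (5/7 + Z)*2 = 10/7 + 2*Z)
Y(S, K) = K² + 2*S (Y(S, K) = 2*S + K*K = 2*S + K² = K² + 2*S)
(4459013 + 4186271)*((239 + 1049)*Y(X(-2), 24) + 755670) = (4459013 + 4186271)*((239 + 1049)*(24² + 2*(10/7 + 2*(-2))) + 755670) = 8645284*(1288*(576 + 2*(10/7 - 4)) + 755670) = 8645284*(1288*(576 + 2*(-18/7)) + 755670) = 8645284*(1288*(576 - 36/7) + 755670) = 8645284*(1288*(3996/7) + 755670) = 8645284*(735264 + 755670) = 8645284*1490934 = 12889547855256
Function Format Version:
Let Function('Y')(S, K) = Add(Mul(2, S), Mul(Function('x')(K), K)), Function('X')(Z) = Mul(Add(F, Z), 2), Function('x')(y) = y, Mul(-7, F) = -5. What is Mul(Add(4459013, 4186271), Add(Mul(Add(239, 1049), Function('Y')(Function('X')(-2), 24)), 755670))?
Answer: 12889547855256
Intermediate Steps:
F = Rational(5, 7) (F = Mul(Rational(-1, 7), -5) = Rational(5, 7) ≈ 0.71429)
Function('X')(Z) = Add(Rational(10, 7), Mul(2, Z)) (Function('X')(Z) = Mul(Add(Rational(5, 7), Z), 2) = Add(Rational(10, 7), Mul(2, Z)))
Function('Y')(S, K) = Add(Pow(K, 2), Mul(2, S)) (Function('Y')(S, K) = Add(Mul(2, S), Mul(K, K)) = Add(Mul(2, S), Pow(K, 2)) = Add(Pow(K, 2), Mul(2, S)))
Mul(Add(4459013, 4186271), Add(Mul(Add(239, 1049), Function('Y')(Function('X')(-2), 24)), 755670)) = Mul(Add(4459013, 4186271), Add(Mul(Add(239, 1049), Add(Pow(24, 2), Mul(2, Add(Rational(10, 7), Mul(2, -2))))), 755670)) = Mul(8645284, Add(Mul(1288, Add(576, Mul(2, Add(Rational(10, 7), -4)))), 755670)) = Mul(8645284, Add(Mul(1288, Add(576, Mul(2, Rational(-18, 7)))), 755670)) = Mul(8645284, Add(Mul(1288, Add(576, Rational(-36, 7))), 755670)) = Mul(8645284, Add(Mul(1288, Rational(3996, 7)), 755670)) = Mul(8645284, Add(735264, 755670)) = Mul(8645284, 1490934) = 12889547855256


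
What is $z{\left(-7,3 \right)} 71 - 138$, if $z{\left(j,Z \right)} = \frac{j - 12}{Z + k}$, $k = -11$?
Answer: $\frac{245}{8} \approx 30.625$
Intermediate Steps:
$z{\left(j,Z \right)} = \frac{-12 + j}{-11 + Z}$ ($z{\left(j,Z \right)} = \frac{j - 12}{Z - 11} = \frac{-12 + j}{-11 + Z}$)
$z{\left(-7,3 \right)} 71 - 138 = \frac{-12 - 7}{-11 + 3} \cdot 71 - 138 = \frac{1}{-8} \left(-19\right) 71 - 138 = \left(- \frac{1}{8}\right) \left(-19\right) 71 - 138 = \frac{19}{8} \cdot 71 - 138 = \frac{1349}{8} - 138 = \frac{245}{8}$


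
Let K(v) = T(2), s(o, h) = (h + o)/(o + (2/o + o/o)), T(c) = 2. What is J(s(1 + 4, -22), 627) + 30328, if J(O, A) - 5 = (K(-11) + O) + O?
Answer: 485275/16 ≈ 30330.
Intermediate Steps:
s(o, h) = (h + o)/(1 + o + 2/o) (s(o, h) = (h + o)/(o + (2/o + 1)) = (h + o)/(o + (1 + 2/o)) = (h + o)/(1 + o + 2/o))
K(v) = 2
J(O, A) = 7 + 2*O (J(O, A) = 5 + ((2 + O) + O) = 5 + (2 + 2*O) = 7 + 2*O)
J(s(1 + 4, -22), 627) + 30328 = (7 + 2*((1 + 4)*(-22 + (1 + 4))/(2 + (1 + 4) + (1 + 4)**2))) + 30328 = (7 + 2*(5*(-22 + 5)/(2 + 5 + 5**2))) + 30328 = (7 + 2*(5*(-17)/(2 + 5 + 25))) + 30328 = (7 + 2*(5*(-17)/32)) + 30328 = (7 + 2*(5*(1/32)*(-17))) + 30328 = (7 + 2*(-85/32)) + 30328 = (7 - 85/16) + 30328 = 27/16 + 30328 = 485275/16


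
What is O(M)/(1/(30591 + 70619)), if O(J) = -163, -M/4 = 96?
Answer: -16497230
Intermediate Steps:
M = -384 (M = -4*96 = -384)
O(M)/(1/(30591 + 70619)) = -163/(1/(30591 + 70619)) = -163/(1/101210) = -163/1/101210 = -163*101210 = -16497230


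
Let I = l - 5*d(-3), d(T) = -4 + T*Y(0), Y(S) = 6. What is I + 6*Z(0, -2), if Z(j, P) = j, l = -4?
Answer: 106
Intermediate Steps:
d(T) = -4 + 6*T (d(T) = -4 + T*6 = -4 + 6*T)
I = 106 (I = -4 - 5*(-4 + 6*(-3)) = -4 - 5*(-4 - 18) = -4 - 5*(-22) = -4 + 110 = 106)
I + 6*Z(0, -2) = 106 + 6*0 = 106 + 0 = 106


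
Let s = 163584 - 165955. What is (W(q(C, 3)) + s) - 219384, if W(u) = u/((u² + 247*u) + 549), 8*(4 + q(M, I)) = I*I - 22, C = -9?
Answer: -1275312965/5751 ≈ -2.2176e+5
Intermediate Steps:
q(M, I) = -27/4 + I²/8 (q(M, I) = -4 + (I*I - 22)/8 = -4 + (I² - 22)/8 = -4 + (-22 + I²)/8 = -4 + (-11/4 + I²/8) = -27/4 + I²/8)
W(u) = u/(549 + u² + 247*u)
s = -2371
(W(q(C, 3)) + s) - 219384 = ((-27/4 + (⅛)*3²)/(549 + (-27/4 + (⅛)*3²)² + 247*(-27/4 + (⅛)*3²)) - 2371) - 219384 = ((-27/4 + (⅛)*9)/(549 + (-27/4 + (⅛)*9)² + 247*(-27/4 + (⅛)*9)) - 2371) - 219384 = ((-27/4 + 9/8)/(549 + (-27/4 + 9/8)² + 247*(-27/4 + 9/8)) - 2371) - 219384 = (-45/(8*(549 + (-45/8)² + 247*(-45/8))) - 2371) - 219384 = (-45/(8*(549 + 2025/64 - 11115/8)) - 2371) - 219384 = (-45/(8*(-51759/64)) - 2371) - 219384 = (-45/8*(-64/51759) - 2371) - 219384 = (40/5751 - 2371) - 219384 = -13635581/5751 - 219384 = -1275312965/5751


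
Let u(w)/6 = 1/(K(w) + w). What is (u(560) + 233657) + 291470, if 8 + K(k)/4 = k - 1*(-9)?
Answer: 736228057/1402 ≈ 5.2513e+5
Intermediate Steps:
K(k) = 4 + 4*k (K(k) = -32 + 4*(k - 1*(-9)) = -32 + 4*(k + 9) = -32 + 4*(9 + k) = -32 + (36 + 4*k) = 4 + 4*k)
u(w) = 6/(4 + 5*w) (u(w) = 6/((4 + 4*w) + w) = 6/(4 + 5*w))
(u(560) + 233657) + 291470 = (6/(4 + 5*560) + 233657) + 291470 = (6/(4 + 2800) + 233657) + 291470 = (6/2804 + 233657) + 291470 = (6*(1/2804) + 233657) + 291470 = (3/1402 + 233657) + 291470 = 327587117/1402 + 291470 = 736228057/1402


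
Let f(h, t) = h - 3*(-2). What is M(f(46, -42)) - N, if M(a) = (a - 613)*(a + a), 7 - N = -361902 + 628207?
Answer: 207954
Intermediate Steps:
f(h, t) = 6 + h (f(h, t) = h + 6 = 6 + h)
N = -266298 (N = 7 - (-361902 + 628207) = 7 - 1*266305 = 7 - 266305 = -266298)
M(a) = 2*a*(-613 + a) (M(a) = (-613 + a)*(2*a) = 2*a*(-613 + a))
M(f(46, -42)) - N = 2*(6 + 46)*(-613 + (6 + 46)) - 1*(-266298) = 2*52*(-613 + 52) + 266298 = 2*52*(-561) + 266298 = -58344 + 266298 = 207954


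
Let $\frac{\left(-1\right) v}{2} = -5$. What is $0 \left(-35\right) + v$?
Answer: $10$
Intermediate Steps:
$v = 10$ ($v = \left(-2\right) \left(-5\right) = 10$)
$0 \left(-35\right) + v = 0 \left(-35\right) + 10 = 0 + 10 = 10$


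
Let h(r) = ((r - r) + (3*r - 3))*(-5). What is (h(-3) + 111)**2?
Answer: 29241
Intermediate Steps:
h(r) = 15 - 15*r (h(r) = (0 + (-3 + 3*r))*(-5) = (-3 + 3*r)*(-5) = 15 - 15*r)
(h(-3) + 111)**2 = ((15 - 15*(-3)) + 111)**2 = ((15 + 45) + 111)**2 = (60 + 111)**2 = 171**2 = 29241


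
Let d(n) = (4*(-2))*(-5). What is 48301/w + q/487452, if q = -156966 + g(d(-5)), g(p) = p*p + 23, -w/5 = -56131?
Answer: -6684456871/45601947020 ≈ -0.14658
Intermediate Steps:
w = 280655 (w = -5*(-56131) = 280655)
d(n) = 40 (d(n) = -8*(-5) = 40)
g(p) = 23 + p**2 (g(p) = p**2 + 23 = 23 + p**2)
q = -155343 (q = -156966 + (23 + 40**2) = -156966 + (23 + 1600) = -156966 + 1623 = -155343)
48301/w + q/487452 = 48301/280655 - 155343/487452 = 48301*(1/280655) - 155343*1/487452 = 48301/280655 - 51781/162484 = -6684456871/45601947020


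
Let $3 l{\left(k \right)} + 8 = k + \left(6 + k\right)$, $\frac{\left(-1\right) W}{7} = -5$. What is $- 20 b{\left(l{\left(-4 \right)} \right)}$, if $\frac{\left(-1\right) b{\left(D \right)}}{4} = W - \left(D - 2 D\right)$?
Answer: $\frac{7600}{3} \approx 2533.3$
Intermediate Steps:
$W = 35$ ($W = \left(-7\right) \left(-5\right) = 35$)
$l{\left(k \right)} = - \frac{2}{3} + \frac{2 k}{3}$ ($l{\left(k \right)} = - \frac{8}{3} + \frac{k + \left(6 + k\right)}{3} = - \frac{8}{3} + \frac{6 + 2 k}{3} = - \frac{8}{3} + \left(2 + \frac{2 k}{3}\right) = - \frac{2}{3} + \frac{2 k}{3}$)
$b{\left(D \right)} = -140 - 4 D$ ($b{\left(D \right)} = - 4 \left(35 - \left(D - 2 D\right)\right) = - 4 \left(35 - - D\right) = - 4 \left(35 + D\right) = -140 - 4 D$)
$- 20 b{\left(l{\left(-4 \right)} \right)} = - 20 \left(-140 - 4 \left(- \frac{2}{3} + \frac{2}{3} \left(-4\right)\right)\right) = - 20 \left(-140 - 4 \left(- \frac{2}{3} - \frac{8}{3}\right)\right) = - 20 \left(-140 - - \frac{40}{3}\right) = - 20 \left(-140 + \frac{40}{3}\right) = \left(-20\right) \left(- \frac{380}{3}\right) = \frac{7600}{3}$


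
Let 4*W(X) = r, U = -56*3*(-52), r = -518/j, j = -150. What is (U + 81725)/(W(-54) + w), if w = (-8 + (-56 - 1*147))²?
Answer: 27138300/13356559 ≈ 2.0318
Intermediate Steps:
w = 44521 (w = (-8 + (-56 - 147))² = (-8 - 203)² = (-211)² = 44521)
r = 259/75 (r = -518/(-150) = -518*(-1/150) = 259/75 ≈ 3.4533)
U = 8736 (U = -168*(-52) = 8736)
W(X) = 259/300 (W(X) = (¼)*(259/75) = 259/300)
(U + 81725)/(W(-54) + w) = (8736 + 81725)/(259/300 + 44521) = 90461/(13356559/300) = 90461*(300/13356559) = 27138300/13356559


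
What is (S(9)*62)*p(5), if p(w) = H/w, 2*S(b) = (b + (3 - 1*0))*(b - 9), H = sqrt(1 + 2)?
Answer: 0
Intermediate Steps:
H = sqrt(3) ≈ 1.7320
S(b) = (-9 + b)*(3 + b)/2 (S(b) = ((b + (3 - 1*0))*(b - 9))/2 = ((b + (3 + 0))*(-9 + b))/2 = ((b + 3)*(-9 + b))/2 = ((3 + b)*(-9 + b))/2 = ((-9 + b)*(3 + b))/2 = (-9 + b)*(3 + b)/2)
p(w) = sqrt(3)/w
(S(9)*62)*p(5) = ((-27/2 + (1/2)*9**2 - 3*9)*62)*(sqrt(3)/5) = ((-27/2 + (1/2)*81 - 27)*62)*(sqrt(3)*(1/5)) = ((-27/2 + 81/2 - 27)*62)*(sqrt(3)/5) = (0*62)*(sqrt(3)/5) = 0*(sqrt(3)/5) = 0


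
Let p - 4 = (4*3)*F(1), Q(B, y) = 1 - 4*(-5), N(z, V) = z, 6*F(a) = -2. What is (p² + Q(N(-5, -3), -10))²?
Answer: 441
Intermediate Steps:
F(a) = -⅓ (F(a) = (⅙)*(-2) = -⅓)
Q(B, y) = 21 (Q(B, y) = 1 + 20 = 21)
p = 0 (p = 4 + (4*3)*(-⅓) = 4 + 12*(-⅓) = 4 - 4 = 0)
(p² + Q(N(-5, -3), -10))² = (0² + 21)² = (0 + 21)² = 21² = 441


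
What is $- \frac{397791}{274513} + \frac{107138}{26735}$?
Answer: $\frac{18775831409}{7339105055} \approx 2.5583$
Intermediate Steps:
$- \frac{397791}{274513} + \frac{107138}{26735} = \frac{18775831409}{7339105055}$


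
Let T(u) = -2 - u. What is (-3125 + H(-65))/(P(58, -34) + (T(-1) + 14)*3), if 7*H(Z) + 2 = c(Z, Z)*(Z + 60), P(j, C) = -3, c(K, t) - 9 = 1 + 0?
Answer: -7309/84 ≈ -87.012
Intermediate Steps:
c(K, t) = 10 (c(K, t) = 9 + (1 + 0) = 9 + 1 = 10)
H(Z) = 598/7 + 10*Z/7 (H(Z) = -2/7 + (10*(Z + 60))/7 = -2/7 + (10*(60 + Z))/7 = -2/7 + (600 + 10*Z)/7 = -2/7 + (600/7 + 10*Z/7) = 598/7 + 10*Z/7)
(-3125 + H(-65))/(P(58, -34) + (T(-1) + 14)*3) = (-3125 + (598/7 + (10/7)*(-65)))/(-3 + ((-2 - 1*(-1)) + 14)*3) = (-3125 + (598/7 - 650/7))/(-3 + ((-2 + 1) + 14)*3) = (-3125 - 52/7)/(-3 + (-1 + 14)*3) = -21927/(7*(-3 + 13*3)) = -21927/(7*(-3 + 39)) = -21927/7/36 = -21927/7*1/36 = -7309/84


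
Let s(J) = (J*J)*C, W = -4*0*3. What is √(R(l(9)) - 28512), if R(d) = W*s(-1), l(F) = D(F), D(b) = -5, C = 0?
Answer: 36*I*√22 ≈ 168.85*I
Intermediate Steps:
W = 0 (W = 0*3 = 0)
l(F) = -5
s(J) = 0 (s(J) = (J*J)*0 = J²*0 = 0)
R(d) = 0 (R(d) = 0*0 = 0)
√(R(l(9)) - 28512) = √(0 - 28512) = √(-28512) = 36*I*√22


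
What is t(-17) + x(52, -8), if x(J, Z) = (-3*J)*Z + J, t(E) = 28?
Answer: 1328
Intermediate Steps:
x(J, Z) = J - 3*J*Z (x(J, Z) = -3*J*Z + J = J - 3*J*Z)
t(-17) + x(52, -8) = 28 + 52*(1 - 3*(-8)) = 28 + 52*(1 + 24) = 28 + 52*25 = 28 + 1300 = 1328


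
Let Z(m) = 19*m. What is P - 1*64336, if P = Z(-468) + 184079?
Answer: 110851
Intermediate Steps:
P = 175187 (P = 19*(-468) + 184079 = -8892 + 184079 = 175187)
P - 1*64336 = 175187 - 1*64336 = 175187 - 64336 = 110851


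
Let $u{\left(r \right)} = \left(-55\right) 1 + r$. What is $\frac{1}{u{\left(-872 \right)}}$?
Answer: $- \frac{1}{927} \approx -0.0010787$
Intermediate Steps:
$u{\left(r \right)} = -55 + r$
$\frac{1}{u{\left(-872 \right)}} = \frac{1}{-55 - 872} = \frac{1}{-927} = - \frac{1}{927}$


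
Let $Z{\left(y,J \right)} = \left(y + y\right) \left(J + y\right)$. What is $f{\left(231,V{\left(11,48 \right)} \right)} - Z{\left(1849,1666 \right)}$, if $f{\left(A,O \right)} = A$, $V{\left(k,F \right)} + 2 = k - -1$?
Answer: $-12998239$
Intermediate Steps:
$V{\left(k,F \right)} = -1 + k$ ($V{\left(k,F \right)} = -2 + \left(k - -1\right) = -2 + \left(k + 1\right) = -2 + \left(1 + k\right) = -1 + k$)
$Z{\left(y,J \right)} = 2 y \left(J + y\right)$
$f{\left(231,V{\left(11,48 \right)} \right)} - Z{\left(1849,1666 \right)} = 231 - 2 \cdot 1849 \left(1666 + 1849\right) = 231 - 2 \cdot 1849 \cdot 3515 = 231 - 12998470 = -12998239$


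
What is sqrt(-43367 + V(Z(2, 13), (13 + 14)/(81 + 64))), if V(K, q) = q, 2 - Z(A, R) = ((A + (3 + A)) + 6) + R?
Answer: 2*I*sqrt(227946815)/145 ≈ 208.25*I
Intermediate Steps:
Z(A, R) = -7 - R - 2*A (Z(A, R) = 2 - (((A + (3 + A)) + 6) + R) = 2 - (((3 + 2*A) + 6) + R) = 2 - ((9 + 2*A) + R) = 2 - (9 + R + 2*A) = 2 + (-9 - R - 2*A) = -7 - R - 2*A)
sqrt(-43367 + V(Z(2, 13), (13 + 14)/(81 + 64))) = sqrt(-43367 + (13 + 14)/(81 + 64)) = sqrt(-43367 + 27/145) = sqrt(-6288188/145) = 2*I*sqrt(227946815)/145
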